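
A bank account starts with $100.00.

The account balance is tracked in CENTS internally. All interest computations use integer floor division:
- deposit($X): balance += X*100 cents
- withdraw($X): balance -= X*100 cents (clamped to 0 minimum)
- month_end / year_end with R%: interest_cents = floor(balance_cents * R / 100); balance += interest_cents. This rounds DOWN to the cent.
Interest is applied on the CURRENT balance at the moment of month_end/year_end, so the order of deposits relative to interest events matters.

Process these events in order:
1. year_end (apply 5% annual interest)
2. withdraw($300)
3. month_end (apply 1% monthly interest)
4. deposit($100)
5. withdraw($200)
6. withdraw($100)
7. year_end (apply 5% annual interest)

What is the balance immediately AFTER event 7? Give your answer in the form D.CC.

After 1 (year_end (apply 5% annual interest)): balance=$105.00 total_interest=$5.00
After 2 (withdraw($300)): balance=$0.00 total_interest=$5.00
After 3 (month_end (apply 1% monthly interest)): balance=$0.00 total_interest=$5.00
After 4 (deposit($100)): balance=$100.00 total_interest=$5.00
After 5 (withdraw($200)): balance=$0.00 total_interest=$5.00
After 6 (withdraw($100)): balance=$0.00 total_interest=$5.00
After 7 (year_end (apply 5% annual interest)): balance=$0.00 total_interest=$5.00

Answer: 0.00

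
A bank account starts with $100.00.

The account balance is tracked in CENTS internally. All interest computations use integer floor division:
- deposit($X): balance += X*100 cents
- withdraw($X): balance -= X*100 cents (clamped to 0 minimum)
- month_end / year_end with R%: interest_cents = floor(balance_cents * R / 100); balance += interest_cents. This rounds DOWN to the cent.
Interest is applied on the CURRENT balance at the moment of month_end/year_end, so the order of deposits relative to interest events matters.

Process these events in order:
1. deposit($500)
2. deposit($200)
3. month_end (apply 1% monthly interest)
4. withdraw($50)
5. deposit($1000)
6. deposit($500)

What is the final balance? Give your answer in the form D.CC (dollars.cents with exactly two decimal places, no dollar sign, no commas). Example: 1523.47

Answer: 2258.00

Derivation:
After 1 (deposit($500)): balance=$600.00 total_interest=$0.00
After 2 (deposit($200)): balance=$800.00 total_interest=$0.00
After 3 (month_end (apply 1% monthly interest)): balance=$808.00 total_interest=$8.00
After 4 (withdraw($50)): balance=$758.00 total_interest=$8.00
After 5 (deposit($1000)): balance=$1758.00 total_interest=$8.00
After 6 (deposit($500)): balance=$2258.00 total_interest=$8.00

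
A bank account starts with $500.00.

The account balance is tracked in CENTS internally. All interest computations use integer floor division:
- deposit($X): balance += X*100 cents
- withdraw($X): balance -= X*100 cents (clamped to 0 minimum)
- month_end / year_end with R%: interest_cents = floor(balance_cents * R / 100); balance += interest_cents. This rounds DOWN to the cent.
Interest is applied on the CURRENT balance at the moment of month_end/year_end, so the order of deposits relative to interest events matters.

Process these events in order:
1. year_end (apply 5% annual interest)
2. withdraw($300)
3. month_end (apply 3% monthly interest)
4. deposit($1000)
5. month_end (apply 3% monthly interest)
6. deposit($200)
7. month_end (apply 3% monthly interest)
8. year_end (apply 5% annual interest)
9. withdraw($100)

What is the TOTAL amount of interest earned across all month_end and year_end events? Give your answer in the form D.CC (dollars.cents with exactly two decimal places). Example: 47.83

Answer: 188.39

Derivation:
After 1 (year_end (apply 5% annual interest)): balance=$525.00 total_interest=$25.00
After 2 (withdraw($300)): balance=$225.00 total_interest=$25.00
After 3 (month_end (apply 3% monthly interest)): balance=$231.75 total_interest=$31.75
After 4 (deposit($1000)): balance=$1231.75 total_interest=$31.75
After 5 (month_end (apply 3% monthly interest)): balance=$1268.70 total_interest=$68.70
After 6 (deposit($200)): balance=$1468.70 total_interest=$68.70
After 7 (month_end (apply 3% monthly interest)): balance=$1512.76 total_interest=$112.76
After 8 (year_end (apply 5% annual interest)): balance=$1588.39 total_interest=$188.39
After 9 (withdraw($100)): balance=$1488.39 total_interest=$188.39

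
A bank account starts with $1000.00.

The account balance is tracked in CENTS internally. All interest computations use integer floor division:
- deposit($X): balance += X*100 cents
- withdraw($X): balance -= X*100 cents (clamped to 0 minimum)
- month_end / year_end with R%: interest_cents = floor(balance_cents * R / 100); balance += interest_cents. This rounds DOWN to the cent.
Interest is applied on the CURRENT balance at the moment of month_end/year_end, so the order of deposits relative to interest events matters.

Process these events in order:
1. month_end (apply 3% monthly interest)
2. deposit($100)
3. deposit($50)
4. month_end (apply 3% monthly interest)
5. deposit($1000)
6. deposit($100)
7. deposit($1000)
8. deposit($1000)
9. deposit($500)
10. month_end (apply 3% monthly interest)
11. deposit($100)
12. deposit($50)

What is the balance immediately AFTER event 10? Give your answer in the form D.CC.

Answer: 4959.86

Derivation:
After 1 (month_end (apply 3% monthly interest)): balance=$1030.00 total_interest=$30.00
After 2 (deposit($100)): balance=$1130.00 total_interest=$30.00
After 3 (deposit($50)): balance=$1180.00 total_interest=$30.00
After 4 (month_end (apply 3% monthly interest)): balance=$1215.40 total_interest=$65.40
After 5 (deposit($1000)): balance=$2215.40 total_interest=$65.40
After 6 (deposit($100)): balance=$2315.40 total_interest=$65.40
After 7 (deposit($1000)): balance=$3315.40 total_interest=$65.40
After 8 (deposit($1000)): balance=$4315.40 total_interest=$65.40
After 9 (deposit($500)): balance=$4815.40 total_interest=$65.40
After 10 (month_end (apply 3% monthly interest)): balance=$4959.86 total_interest=$209.86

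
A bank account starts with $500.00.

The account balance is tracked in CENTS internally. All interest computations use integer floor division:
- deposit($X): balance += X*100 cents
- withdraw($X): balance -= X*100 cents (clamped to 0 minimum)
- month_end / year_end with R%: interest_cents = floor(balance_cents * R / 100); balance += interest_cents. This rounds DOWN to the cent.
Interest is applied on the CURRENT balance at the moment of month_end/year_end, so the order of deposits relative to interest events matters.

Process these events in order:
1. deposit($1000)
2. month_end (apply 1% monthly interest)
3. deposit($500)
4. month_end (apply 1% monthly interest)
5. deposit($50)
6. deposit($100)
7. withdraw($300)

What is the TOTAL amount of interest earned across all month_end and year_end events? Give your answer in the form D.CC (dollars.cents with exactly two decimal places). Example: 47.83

Answer: 35.15

Derivation:
After 1 (deposit($1000)): balance=$1500.00 total_interest=$0.00
After 2 (month_end (apply 1% monthly interest)): balance=$1515.00 total_interest=$15.00
After 3 (deposit($500)): balance=$2015.00 total_interest=$15.00
After 4 (month_end (apply 1% monthly interest)): balance=$2035.15 total_interest=$35.15
After 5 (deposit($50)): balance=$2085.15 total_interest=$35.15
After 6 (deposit($100)): balance=$2185.15 total_interest=$35.15
After 7 (withdraw($300)): balance=$1885.15 total_interest=$35.15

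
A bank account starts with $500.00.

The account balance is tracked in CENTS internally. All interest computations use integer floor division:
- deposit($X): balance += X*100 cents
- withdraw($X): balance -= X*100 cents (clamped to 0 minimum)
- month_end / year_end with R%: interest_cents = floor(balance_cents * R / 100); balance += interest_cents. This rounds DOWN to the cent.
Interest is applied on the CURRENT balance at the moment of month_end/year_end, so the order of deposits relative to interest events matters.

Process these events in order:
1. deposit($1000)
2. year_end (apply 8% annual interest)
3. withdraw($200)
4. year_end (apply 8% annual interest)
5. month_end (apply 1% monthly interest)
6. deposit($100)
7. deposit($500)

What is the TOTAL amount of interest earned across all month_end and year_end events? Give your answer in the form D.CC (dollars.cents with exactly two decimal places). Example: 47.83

After 1 (deposit($1000)): balance=$1500.00 total_interest=$0.00
After 2 (year_end (apply 8% annual interest)): balance=$1620.00 total_interest=$120.00
After 3 (withdraw($200)): balance=$1420.00 total_interest=$120.00
After 4 (year_end (apply 8% annual interest)): balance=$1533.60 total_interest=$233.60
After 5 (month_end (apply 1% monthly interest)): balance=$1548.93 total_interest=$248.93
After 6 (deposit($100)): balance=$1648.93 total_interest=$248.93
After 7 (deposit($500)): balance=$2148.93 total_interest=$248.93

Answer: 248.93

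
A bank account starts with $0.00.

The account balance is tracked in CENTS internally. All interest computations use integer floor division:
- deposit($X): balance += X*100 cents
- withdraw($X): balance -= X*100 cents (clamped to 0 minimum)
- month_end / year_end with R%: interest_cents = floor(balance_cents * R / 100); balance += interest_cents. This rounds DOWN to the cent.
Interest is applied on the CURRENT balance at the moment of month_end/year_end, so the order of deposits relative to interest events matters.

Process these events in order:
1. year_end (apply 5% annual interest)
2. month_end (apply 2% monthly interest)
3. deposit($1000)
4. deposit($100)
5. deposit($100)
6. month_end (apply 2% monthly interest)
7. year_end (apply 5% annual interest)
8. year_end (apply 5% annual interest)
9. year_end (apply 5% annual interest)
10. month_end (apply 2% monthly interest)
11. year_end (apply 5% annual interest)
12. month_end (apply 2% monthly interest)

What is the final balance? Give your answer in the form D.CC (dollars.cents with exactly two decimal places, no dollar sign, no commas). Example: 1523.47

Answer: 1547.87

Derivation:
After 1 (year_end (apply 5% annual interest)): balance=$0.00 total_interest=$0.00
After 2 (month_end (apply 2% monthly interest)): balance=$0.00 total_interest=$0.00
After 3 (deposit($1000)): balance=$1000.00 total_interest=$0.00
After 4 (deposit($100)): balance=$1100.00 total_interest=$0.00
After 5 (deposit($100)): balance=$1200.00 total_interest=$0.00
After 6 (month_end (apply 2% monthly interest)): balance=$1224.00 total_interest=$24.00
After 7 (year_end (apply 5% annual interest)): balance=$1285.20 total_interest=$85.20
After 8 (year_end (apply 5% annual interest)): balance=$1349.46 total_interest=$149.46
After 9 (year_end (apply 5% annual interest)): balance=$1416.93 total_interest=$216.93
After 10 (month_end (apply 2% monthly interest)): balance=$1445.26 total_interest=$245.26
After 11 (year_end (apply 5% annual interest)): balance=$1517.52 total_interest=$317.52
After 12 (month_end (apply 2% monthly interest)): balance=$1547.87 total_interest=$347.87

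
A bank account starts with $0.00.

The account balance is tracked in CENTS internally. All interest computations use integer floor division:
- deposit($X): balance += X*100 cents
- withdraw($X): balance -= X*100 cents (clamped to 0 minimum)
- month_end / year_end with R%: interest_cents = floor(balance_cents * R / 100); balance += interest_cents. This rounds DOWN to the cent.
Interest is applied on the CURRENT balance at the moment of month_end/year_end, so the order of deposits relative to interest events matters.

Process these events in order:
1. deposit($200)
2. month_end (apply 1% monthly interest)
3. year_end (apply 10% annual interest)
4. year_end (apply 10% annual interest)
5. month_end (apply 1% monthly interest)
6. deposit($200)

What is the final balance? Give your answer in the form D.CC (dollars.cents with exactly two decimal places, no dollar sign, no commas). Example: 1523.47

Answer: 446.86

Derivation:
After 1 (deposit($200)): balance=$200.00 total_interest=$0.00
After 2 (month_end (apply 1% monthly interest)): balance=$202.00 total_interest=$2.00
After 3 (year_end (apply 10% annual interest)): balance=$222.20 total_interest=$22.20
After 4 (year_end (apply 10% annual interest)): balance=$244.42 total_interest=$44.42
After 5 (month_end (apply 1% monthly interest)): balance=$246.86 total_interest=$46.86
After 6 (deposit($200)): balance=$446.86 total_interest=$46.86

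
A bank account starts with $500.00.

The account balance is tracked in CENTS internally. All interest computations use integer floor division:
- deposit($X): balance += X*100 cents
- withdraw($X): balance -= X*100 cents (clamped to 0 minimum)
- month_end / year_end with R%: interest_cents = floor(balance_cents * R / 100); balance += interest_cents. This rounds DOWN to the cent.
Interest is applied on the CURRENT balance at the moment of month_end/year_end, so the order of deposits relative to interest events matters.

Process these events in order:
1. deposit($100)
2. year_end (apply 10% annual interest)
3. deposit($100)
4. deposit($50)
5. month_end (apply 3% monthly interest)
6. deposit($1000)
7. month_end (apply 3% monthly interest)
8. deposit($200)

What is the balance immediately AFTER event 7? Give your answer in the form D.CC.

Answer: 1889.32

Derivation:
After 1 (deposit($100)): balance=$600.00 total_interest=$0.00
After 2 (year_end (apply 10% annual interest)): balance=$660.00 total_interest=$60.00
After 3 (deposit($100)): balance=$760.00 total_interest=$60.00
After 4 (deposit($50)): balance=$810.00 total_interest=$60.00
After 5 (month_end (apply 3% monthly interest)): balance=$834.30 total_interest=$84.30
After 6 (deposit($1000)): balance=$1834.30 total_interest=$84.30
After 7 (month_end (apply 3% monthly interest)): balance=$1889.32 total_interest=$139.32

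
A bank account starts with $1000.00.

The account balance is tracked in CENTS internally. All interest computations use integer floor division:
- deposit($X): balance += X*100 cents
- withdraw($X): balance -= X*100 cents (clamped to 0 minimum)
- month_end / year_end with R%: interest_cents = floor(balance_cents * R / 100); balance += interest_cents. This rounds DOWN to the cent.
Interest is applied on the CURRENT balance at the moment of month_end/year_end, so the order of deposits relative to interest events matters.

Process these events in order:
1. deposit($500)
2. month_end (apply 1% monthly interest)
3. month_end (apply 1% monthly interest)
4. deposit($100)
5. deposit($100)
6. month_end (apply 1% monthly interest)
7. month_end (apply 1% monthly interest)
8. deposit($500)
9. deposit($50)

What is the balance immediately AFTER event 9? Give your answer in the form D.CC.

After 1 (deposit($500)): balance=$1500.00 total_interest=$0.00
After 2 (month_end (apply 1% monthly interest)): balance=$1515.00 total_interest=$15.00
After 3 (month_end (apply 1% monthly interest)): balance=$1530.15 total_interest=$30.15
After 4 (deposit($100)): balance=$1630.15 total_interest=$30.15
After 5 (deposit($100)): balance=$1730.15 total_interest=$30.15
After 6 (month_end (apply 1% monthly interest)): balance=$1747.45 total_interest=$47.45
After 7 (month_end (apply 1% monthly interest)): balance=$1764.92 total_interest=$64.92
After 8 (deposit($500)): balance=$2264.92 total_interest=$64.92
After 9 (deposit($50)): balance=$2314.92 total_interest=$64.92

Answer: 2314.92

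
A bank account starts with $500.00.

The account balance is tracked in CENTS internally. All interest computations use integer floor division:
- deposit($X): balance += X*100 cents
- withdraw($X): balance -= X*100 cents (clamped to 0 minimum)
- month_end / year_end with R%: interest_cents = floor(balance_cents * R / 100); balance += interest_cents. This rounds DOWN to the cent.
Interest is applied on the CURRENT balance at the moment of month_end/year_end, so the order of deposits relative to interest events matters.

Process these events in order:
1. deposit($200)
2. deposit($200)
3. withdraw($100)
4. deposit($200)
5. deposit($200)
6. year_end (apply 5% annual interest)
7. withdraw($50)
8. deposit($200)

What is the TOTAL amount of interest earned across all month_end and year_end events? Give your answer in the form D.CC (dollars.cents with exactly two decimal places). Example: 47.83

After 1 (deposit($200)): balance=$700.00 total_interest=$0.00
After 2 (deposit($200)): balance=$900.00 total_interest=$0.00
After 3 (withdraw($100)): balance=$800.00 total_interest=$0.00
After 4 (deposit($200)): balance=$1000.00 total_interest=$0.00
After 5 (deposit($200)): balance=$1200.00 total_interest=$0.00
After 6 (year_end (apply 5% annual interest)): balance=$1260.00 total_interest=$60.00
After 7 (withdraw($50)): balance=$1210.00 total_interest=$60.00
After 8 (deposit($200)): balance=$1410.00 total_interest=$60.00

Answer: 60.00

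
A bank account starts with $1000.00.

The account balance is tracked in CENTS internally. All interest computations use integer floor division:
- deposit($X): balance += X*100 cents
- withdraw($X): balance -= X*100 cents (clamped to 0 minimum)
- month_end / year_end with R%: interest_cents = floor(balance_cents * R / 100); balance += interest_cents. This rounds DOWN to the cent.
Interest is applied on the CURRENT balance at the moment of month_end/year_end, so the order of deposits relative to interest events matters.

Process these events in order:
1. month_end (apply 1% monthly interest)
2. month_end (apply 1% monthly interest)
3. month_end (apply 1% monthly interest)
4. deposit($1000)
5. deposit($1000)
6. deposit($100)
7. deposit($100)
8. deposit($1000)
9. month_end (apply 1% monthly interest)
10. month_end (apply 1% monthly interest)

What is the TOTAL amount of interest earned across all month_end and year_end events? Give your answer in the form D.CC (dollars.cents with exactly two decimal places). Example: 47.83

After 1 (month_end (apply 1% monthly interest)): balance=$1010.00 total_interest=$10.00
After 2 (month_end (apply 1% monthly interest)): balance=$1020.10 total_interest=$20.10
After 3 (month_end (apply 1% monthly interest)): balance=$1030.30 total_interest=$30.30
After 4 (deposit($1000)): balance=$2030.30 total_interest=$30.30
After 5 (deposit($1000)): balance=$3030.30 total_interest=$30.30
After 6 (deposit($100)): balance=$3130.30 total_interest=$30.30
After 7 (deposit($100)): balance=$3230.30 total_interest=$30.30
After 8 (deposit($1000)): balance=$4230.30 total_interest=$30.30
After 9 (month_end (apply 1% monthly interest)): balance=$4272.60 total_interest=$72.60
After 10 (month_end (apply 1% monthly interest)): balance=$4315.32 total_interest=$115.32

Answer: 115.32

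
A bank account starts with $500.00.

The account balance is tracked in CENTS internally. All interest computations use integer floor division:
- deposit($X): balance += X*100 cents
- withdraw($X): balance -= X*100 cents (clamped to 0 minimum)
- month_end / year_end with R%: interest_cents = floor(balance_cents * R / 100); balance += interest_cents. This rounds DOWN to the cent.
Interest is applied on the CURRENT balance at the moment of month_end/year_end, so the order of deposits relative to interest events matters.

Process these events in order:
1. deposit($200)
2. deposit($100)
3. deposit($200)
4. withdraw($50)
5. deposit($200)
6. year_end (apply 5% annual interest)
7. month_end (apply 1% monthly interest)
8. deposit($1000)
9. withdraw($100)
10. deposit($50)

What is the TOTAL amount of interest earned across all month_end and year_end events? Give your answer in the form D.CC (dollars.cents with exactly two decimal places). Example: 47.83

After 1 (deposit($200)): balance=$700.00 total_interest=$0.00
After 2 (deposit($100)): balance=$800.00 total_interest=$0.00
After 3 (deposit($200)): balance=$1000.00 total_interest=$0.00
After 4 (withdraw($50)): balance=$950.00 total_interest=$0.00
After 5 (deposit($200)): balance=$1150.00 total_interest=$0.00
After 6 (year_end (apply 5% annual interest)): balance=$1207.50 total_interest=$57.50
After 7 (month_end (apply 1% monthly interest)): balance=$1219.57 total_interest=$69.57
After 8 (deposit($1000)): balance=$2219.57 total_interest=$69.57
After 9 (withdraw($100)): balance=$2119.57 total_interest=$69.57
After 10 (deposit($50)): balance=$2169.57 total_interest=$69.57

Answer: 69.57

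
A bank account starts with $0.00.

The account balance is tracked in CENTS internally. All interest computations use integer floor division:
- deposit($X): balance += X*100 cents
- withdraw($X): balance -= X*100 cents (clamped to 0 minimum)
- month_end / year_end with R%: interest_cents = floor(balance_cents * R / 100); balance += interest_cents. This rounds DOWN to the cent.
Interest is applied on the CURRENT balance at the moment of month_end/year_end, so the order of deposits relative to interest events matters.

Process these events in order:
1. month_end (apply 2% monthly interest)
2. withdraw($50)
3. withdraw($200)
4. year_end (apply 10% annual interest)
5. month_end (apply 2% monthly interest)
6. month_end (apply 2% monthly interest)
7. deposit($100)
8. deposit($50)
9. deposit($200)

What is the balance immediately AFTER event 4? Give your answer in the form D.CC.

After 1 (month_end (apply 2% monthly interest)): balance=$0.00 total_interest=$0.00
After 2 (withdraw($50)): balance=$0.00 total_interest=$0.00
After 3 (withdraw($200)): balance=$0.00 total_interest=$0.00
After 4 (year_end (apply 10% annual interest)): balance=$0.00 total_interest=$0.00

Answer: 0.00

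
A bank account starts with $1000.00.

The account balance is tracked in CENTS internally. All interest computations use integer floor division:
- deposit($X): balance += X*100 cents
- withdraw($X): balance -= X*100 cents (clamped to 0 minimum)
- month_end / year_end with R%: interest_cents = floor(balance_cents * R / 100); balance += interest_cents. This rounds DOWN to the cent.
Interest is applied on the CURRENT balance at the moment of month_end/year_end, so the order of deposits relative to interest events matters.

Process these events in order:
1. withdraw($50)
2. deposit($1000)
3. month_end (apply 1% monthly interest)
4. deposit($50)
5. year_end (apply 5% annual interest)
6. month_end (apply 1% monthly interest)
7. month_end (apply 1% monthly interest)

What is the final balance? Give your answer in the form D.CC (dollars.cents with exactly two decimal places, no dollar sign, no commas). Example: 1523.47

Answer: 2163.08

Derivation:
After 1 (withdraw($50)): balance=$950.00 total_interest=$0.00
After 2 (deposit($1000)): balance=$1950.00 total_interest=$0.00
After 3 (month_end (apply 1% monthly interest)): balance=$1969.50 total_interest=$19.50
After 4 (deposit($50)): balance=$2019.50 total_interest=$19.50
After 5 (year_end (apply 5% annual interest)): balance=$2120.47 total_interest=$120.47
After 6 (month_end (apply 1% monthly interest)): balance=$2141.67 total_interest=$141.67
After 7 (month_end (apply 1% monthly interest)): balance=$2163.08 total_interest=$163.08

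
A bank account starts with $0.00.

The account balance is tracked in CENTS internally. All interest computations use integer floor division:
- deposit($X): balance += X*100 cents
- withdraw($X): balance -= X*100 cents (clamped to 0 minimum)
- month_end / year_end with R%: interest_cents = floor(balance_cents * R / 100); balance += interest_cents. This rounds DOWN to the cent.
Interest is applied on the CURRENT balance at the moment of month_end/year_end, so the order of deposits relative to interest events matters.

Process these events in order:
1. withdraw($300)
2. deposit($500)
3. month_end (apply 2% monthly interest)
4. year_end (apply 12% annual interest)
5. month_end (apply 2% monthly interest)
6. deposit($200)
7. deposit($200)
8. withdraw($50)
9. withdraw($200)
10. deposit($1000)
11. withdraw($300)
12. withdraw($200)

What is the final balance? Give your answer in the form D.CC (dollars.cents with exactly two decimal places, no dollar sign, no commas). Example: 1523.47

Answer: 1232.62

Derivation:
After 1 (withdraw($300)): balance=$0.00 total_interest=$0.00
After 2 (deposit($500)): balance=$500.00 total_interest=$0.00
After 3 (month_end (apply 2% monthly interest)): balance=$510.00 total_interest=$10.00
After 4 (year_end (apply 12% annual interest)): balance=$571.20 total_interest=$71.20
After 5 (month_end (apply 2% monthly interest)): balance=$582.62 total_interest=$82.62
After 6 (deposit($200)): balance=$782.62 total_interest=$82.62
After 7 (deposit($200)): balance=$982.62 total_interest=$82.62
After 8 (withdraw($50)): balance=$932.62 total_interest=$82.62
After 9 (withdraw($200)): balance=$732.62 total_interest=$82.62
After 10 (deposit($1000)): balance=$1732.62 total_interest=$82.62
After 11 (withdraw($300)): balance=$1432.62 total_interest=$82.62
After 12 (withdraw($200)): balance=$1232.62 total_interest=$82.62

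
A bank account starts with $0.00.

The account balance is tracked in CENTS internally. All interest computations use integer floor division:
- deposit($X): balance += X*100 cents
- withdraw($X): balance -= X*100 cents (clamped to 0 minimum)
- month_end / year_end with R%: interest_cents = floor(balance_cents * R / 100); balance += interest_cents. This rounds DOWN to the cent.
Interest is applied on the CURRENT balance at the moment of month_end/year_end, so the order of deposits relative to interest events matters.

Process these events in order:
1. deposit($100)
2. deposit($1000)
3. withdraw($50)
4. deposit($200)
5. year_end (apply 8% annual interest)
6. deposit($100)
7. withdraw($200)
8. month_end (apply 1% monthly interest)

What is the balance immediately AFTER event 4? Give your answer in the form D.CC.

After 1 (deposit($100)): balance=$100.00 total_interest=$0.00
After 2 (deposit($1000)): balance=$1100.00 total_interest=$0.00
After 3 (withdraw($50)): balance=$1050.00 total_interest=$0.00
After 4 (deposit($200)): balance=$1250.00 total_interest=$0.00

Answer: 1250.00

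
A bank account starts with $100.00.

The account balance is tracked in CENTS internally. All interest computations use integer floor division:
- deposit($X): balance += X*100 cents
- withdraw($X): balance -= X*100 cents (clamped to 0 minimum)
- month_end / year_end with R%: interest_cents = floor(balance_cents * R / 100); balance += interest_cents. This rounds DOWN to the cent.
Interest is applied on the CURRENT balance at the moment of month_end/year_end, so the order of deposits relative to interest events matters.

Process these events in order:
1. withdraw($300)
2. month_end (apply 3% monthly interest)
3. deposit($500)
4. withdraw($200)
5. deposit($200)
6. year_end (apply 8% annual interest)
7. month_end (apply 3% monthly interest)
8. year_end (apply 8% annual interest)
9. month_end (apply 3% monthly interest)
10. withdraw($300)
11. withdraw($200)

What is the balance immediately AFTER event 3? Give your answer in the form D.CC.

After 1 (withdraw($300)): balance=$0.00 total_interest=$0.00
After 2 (month_end (apply 3% monthly interest)): balance=$0.00 total_interest=$0.00
After 3 (deposit($500)): balance=$500.00 total_interest=$0.00

Answer: 500.00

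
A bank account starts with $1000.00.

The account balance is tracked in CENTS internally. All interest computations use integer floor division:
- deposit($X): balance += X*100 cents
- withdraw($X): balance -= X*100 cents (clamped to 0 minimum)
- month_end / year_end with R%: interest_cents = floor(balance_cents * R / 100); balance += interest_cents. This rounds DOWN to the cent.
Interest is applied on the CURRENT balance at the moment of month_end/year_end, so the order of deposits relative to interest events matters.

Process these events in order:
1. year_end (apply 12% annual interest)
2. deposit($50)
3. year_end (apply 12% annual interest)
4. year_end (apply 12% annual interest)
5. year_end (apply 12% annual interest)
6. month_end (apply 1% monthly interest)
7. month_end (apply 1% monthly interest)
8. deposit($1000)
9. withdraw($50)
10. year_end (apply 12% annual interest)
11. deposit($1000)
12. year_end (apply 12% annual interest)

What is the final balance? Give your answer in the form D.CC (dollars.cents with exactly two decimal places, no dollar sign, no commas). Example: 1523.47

Answer: 4415.02

Derivation:
After 1 (year_end (apply 12% annual interest)): balance=$1120.00 total_interest=$120.00
After 2 (deposit($50)): balance=$1170.00 total_interest=$120.00
After 3 (year_end (apply 12% annual interest)): balance=$1310.40 total_interest=$260.40
After 4 (year_end (apply 12% annual interest)): balance=$1467.64 total_interest=$417.64
After 5 (year_end (apply 12% annual interest)): balance=$1643.75 total_interest=$593.75
After 6 (month_end (apply 1% monthly interest)): balance=$1660.18 total_interest=$610.18
After 7 (month_end (apply 1% monthly interest)): balance=$1676.78 total_interest=$626.78
After 8 (deposit($1000)): balance=$2676.78 total_interest=$626.78
After 9 (withdraw($50)): balance=$2626.78 total_interest=$626.78
After 10 (year_end (apply 12% annual interest)): balance=$2941.99 total_interest=$941.99
After 11 (deposit($1000)): balance=$3941.99 total_interest=$941.99
After 12 (year_end (apply 12% annual interest)): balance=$4415.02 total_interest=$1415.02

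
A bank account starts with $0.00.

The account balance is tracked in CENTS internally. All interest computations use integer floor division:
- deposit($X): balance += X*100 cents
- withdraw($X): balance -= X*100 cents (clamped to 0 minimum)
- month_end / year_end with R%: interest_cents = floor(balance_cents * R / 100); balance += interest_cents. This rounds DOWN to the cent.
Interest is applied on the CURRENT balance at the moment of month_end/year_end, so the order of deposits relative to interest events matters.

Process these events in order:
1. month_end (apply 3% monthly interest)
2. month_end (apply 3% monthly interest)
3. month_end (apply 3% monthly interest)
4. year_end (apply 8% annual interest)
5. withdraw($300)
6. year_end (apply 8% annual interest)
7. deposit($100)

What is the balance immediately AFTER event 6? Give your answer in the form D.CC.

After 1 (month_end (apply 3% monthly interest)): balance=$0.00 total_interest=$0.00
After 2 (month_end (apply 3% monthly interest)): balance=$0.00 total_interest=$0.00
After 3 (month_end (apply 3% monthly interest)): balance=$0.00 total_interest=$0.00
After 4 (year_end (apply 8% annual interest)): balance=$0.00 total_interest=$0.00
After 5 (withdraw($300)): balance=$0.00 total_interest=$0.00
After 6 (year_end (apply 8% annual interest)): balance=$0.00 total_interest=$0.00

Answer: 0.00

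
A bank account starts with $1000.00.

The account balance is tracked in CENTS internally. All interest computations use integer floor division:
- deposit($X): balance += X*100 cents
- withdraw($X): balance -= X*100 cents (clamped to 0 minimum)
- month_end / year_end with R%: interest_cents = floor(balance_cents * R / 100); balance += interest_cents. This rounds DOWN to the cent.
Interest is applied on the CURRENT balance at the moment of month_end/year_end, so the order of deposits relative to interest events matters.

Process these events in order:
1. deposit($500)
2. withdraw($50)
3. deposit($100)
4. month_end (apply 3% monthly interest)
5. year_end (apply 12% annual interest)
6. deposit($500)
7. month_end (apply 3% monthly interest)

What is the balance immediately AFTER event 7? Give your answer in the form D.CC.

Answer: 2356.72

Derivation:
After 1 (deposit($500)): balance=$1500.00 total_interest=$0.00
After 2 (withdraw($50)): balance=$1450.00 total_interest=$0.00
After 3 (deposit($100)): balance=$1550.00 total_interest=$0.00
After 4 (month_end (apply 3% monthly interest)): balance=$1596.50 total_interest=$46.50
After 5 (year_end (apply 12% annual interest)): balance=$1788.08 total_interest=$238.08
After 6 (deposit($500)): balance=$2288.08 total_interest=$238.08
After 7 (month_end (apply 3% monthly interest)): balance=$2356.72 total_interest=$306.72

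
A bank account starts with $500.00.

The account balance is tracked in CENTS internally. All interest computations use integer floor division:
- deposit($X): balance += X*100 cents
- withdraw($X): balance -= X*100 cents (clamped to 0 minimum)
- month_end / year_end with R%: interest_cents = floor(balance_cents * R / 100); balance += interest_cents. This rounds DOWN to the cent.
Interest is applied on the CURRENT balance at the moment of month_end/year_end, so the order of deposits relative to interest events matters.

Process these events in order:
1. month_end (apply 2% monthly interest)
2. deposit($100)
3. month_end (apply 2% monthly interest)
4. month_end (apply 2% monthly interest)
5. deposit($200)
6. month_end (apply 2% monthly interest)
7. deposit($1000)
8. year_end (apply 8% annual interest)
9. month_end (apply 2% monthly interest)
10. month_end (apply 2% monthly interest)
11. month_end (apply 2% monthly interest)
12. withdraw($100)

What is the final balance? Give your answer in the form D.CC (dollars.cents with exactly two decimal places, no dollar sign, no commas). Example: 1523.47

Answer: 2021.79

Derivation:
After 1 (month_end (apply 2% monthly interest)): balance=$510.00 total_interest=$10.00
After 2 (deposit($100)): balance=$610.00 total_interest=$10.00
After 3 (month_end (apply 2% monthly interest)): balance=$622.20 total_interest=$22.20
After 4 (month_end (apply 2% monthly interest)): balance=$634.64 total_interest=$34.64
After 5 (deposit($200)): balance=$834.64 total_interest=$34.64
After 6 (month_end (apply 2% monthly interest)): balance=$851.33 total_interest=$51.33
After 7 (deposit($1000)): balance=$1851.33 total_interest=$51.33
After 8 (year_end (apply 8% annual interest)): balance=$1999.43 total_interest=$199.43
After 9 (month_end (apply 2% monthly interest)): balance=$2039.41 total_interest=$239.41
After 10 (month_end (apply 2% monthly interest)): balance=$2080.19 total_interest=$280.19
After 11 (month_end (apply 2% monthly interest)): balance=$2121.79 total_interest=$321.79
After 12 (withdraw($100)): balance=$2021.79 total_interest=$321.79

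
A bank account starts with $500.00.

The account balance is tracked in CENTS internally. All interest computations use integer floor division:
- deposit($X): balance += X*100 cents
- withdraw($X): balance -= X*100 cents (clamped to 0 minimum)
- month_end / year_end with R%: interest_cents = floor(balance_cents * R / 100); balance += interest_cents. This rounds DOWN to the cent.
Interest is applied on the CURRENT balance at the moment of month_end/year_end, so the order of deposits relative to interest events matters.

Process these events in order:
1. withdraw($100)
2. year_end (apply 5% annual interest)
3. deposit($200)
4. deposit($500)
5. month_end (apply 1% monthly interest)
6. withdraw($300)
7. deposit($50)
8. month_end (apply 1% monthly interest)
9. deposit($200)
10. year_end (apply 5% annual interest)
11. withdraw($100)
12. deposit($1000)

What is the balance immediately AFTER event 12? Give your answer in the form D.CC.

After 1 (withdraw($100)): balance=$400.00 total_interest=$0.00
After 2 (year_end (apply 5% annual interest)): balance=$420.00 total_interest=$20.00
After 3 (deposit($200)): balance=$620.00 total_interest=$20.00
After 4 (deposit($500)): balance=$1120.00 total_interest=$20.00
After 5 (month_end (apply 1% monthly interest)): balance=$1131.20 total_interest=$31.20
After 6 (withdraw($300)): balance=$831.20 total_interest=$31.20
After 7 (deposit($50)): balance=$881.20 total_interest=$31.20
After 8 (month_end (apply 1% monthly interest)): balance=$890.01 total_interest=$40.01
After 9 (deposit($200)): balance=$1090.01 total_interest=$40.01
After 10 (year_end (apply 5% annual interest)): balance=$1144.51 total_interest=$94.51
After 11 (withdraw($100)): balance=$1044.51 total_interest=$94.51
After 12 (deposit($1000)): balance=$2044.51 total_interest=$94.51

Answer: 2044.51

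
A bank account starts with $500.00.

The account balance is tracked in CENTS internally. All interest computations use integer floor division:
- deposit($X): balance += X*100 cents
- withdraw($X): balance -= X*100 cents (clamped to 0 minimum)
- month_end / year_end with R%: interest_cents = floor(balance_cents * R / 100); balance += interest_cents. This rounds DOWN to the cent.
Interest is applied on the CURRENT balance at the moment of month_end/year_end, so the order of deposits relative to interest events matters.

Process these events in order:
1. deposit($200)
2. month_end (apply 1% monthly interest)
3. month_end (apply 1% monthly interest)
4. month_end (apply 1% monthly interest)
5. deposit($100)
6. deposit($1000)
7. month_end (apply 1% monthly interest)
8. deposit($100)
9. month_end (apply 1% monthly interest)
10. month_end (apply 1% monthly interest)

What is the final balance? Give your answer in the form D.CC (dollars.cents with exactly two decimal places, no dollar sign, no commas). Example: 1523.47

Answer: 1978.39

Derivation:
After 1 (deposit($200)): balance=$700.00 total_interest=$0.00
After 2 (month_end (apply 1% monthly interest)): balance=$707.00 total_interest=$7.00
After 3 (month_end (apply 1% monthly interest)): balance=$714.07 total_interest=$14.07
After 4 (month_end (apply 1% monthly interest)): balance=$721.21 total_interest=$21.21
After 5 (deposit($100)): balance=$821.21 total_interest=$21.21
After 6 (deposit($1000)): balance=$1821.21 total_interest=$21.21
After 7 (month_end (apply 1% monthly interest)): balance=$1839.42 total_interest=$39.42
After 8 (deposit($100)): balance=$1939.42 total_interest=$39.42
After 9 (month_end (apply 1% monthly interest)): balance=$1958.81 total_interest=$58.81
After 10 (month_end (apply 1% monthly interest)): balance=$1978.39 total_interest=$78.39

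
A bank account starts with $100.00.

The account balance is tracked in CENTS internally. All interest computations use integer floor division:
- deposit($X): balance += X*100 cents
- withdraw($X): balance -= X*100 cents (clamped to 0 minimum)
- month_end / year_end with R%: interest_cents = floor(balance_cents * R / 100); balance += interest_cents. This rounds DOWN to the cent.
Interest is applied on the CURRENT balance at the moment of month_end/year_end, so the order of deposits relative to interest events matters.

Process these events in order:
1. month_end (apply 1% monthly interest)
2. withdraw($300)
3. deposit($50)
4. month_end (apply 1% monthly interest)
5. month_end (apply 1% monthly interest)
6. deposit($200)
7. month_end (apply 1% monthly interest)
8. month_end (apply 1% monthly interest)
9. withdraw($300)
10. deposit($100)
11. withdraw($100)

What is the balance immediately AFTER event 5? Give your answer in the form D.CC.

After 1 (month_end (apply 1% monthly interest)): balance=$101.00 total_interest=$1.00
After 2 (withdraw($300)): balance=$0.00 total_interest=$1.00
After 3 (deposit($50)): balance=$50.00 total_interest=$1.00
After 4 (month_end (apply 1% monthly interest)): balance=$50.50 total_interest=$1.50
After 5 (month_end (apply 1% monthly interest)): balance=$51.00 total_interest=$2.00

Answer: 51.00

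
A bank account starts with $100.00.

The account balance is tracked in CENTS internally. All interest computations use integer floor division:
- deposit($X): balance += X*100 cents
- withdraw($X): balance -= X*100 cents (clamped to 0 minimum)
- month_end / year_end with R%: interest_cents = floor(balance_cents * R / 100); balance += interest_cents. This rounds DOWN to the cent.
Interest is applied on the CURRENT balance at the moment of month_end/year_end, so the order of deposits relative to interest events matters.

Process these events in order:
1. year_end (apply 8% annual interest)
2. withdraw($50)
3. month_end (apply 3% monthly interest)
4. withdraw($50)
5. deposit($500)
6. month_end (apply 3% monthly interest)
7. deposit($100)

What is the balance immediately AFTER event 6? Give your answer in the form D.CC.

Answer: 525.03

Derivation:
After 1 (year_end (apply 8% annual interest)): balance=$108.00 total_interest=$8.00
After 2 (withdraw($50)): balance=$58.00 total_interest=$8.00
After 3 (month_end (apply 3% monthly interest)): balance=$59.74 total_interest=$9.74
After 4 (withdraw($50)): balance=$9.74 total_interest=$9.74
After 5 (deposit($500)): balance=$509.74 total_interest=$9.74
After 6 (month_end (apply 3% monthly interest)): balance=$525.03 total_interest=$25.03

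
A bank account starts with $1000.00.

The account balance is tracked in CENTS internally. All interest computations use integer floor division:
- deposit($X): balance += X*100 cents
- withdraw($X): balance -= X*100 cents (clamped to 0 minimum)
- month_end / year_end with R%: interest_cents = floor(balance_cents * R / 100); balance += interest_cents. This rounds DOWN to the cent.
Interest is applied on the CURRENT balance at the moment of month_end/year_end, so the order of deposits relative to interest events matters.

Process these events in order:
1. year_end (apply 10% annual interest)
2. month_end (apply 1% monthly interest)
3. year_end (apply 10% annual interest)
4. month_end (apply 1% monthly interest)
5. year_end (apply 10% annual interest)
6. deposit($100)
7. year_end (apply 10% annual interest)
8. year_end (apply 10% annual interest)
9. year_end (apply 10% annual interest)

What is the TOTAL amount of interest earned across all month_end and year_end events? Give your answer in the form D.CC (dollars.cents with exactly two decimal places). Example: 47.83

Answer: 840.25

Derivation:
After 1 (year_end (apply 10% annual interest)): balance=$1100.00 total_interest=$100.00
After 2 (month_end (apply 1% monthly interest)): balance=$1111.00 total_interest=$111.00
After 3 (year_end (apply 10% annual interest)): balance=$1222.10 total_interest=$222.10
After 4 (month_end (apply 1% monthly interest)): balance=$1234.32 total_interest=$234.32
After 5 (year_end (apply 10% annual interest)): balance=$1357.75 total_interest=$357.75
After 6 (deposit($100)): balance=$1457.75 total_interest=$357.75
After 7 (year_end (apply 10% annual interest)): balance=$1603.52 total_interest=$503.52
After 8 (year_end (apply 10% annual interest)): balance=$1763.87 total_interest=$663.87
After 9 (year_end (apply 10% annual interest)): balance=$1940.25 total_interest=$840.25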